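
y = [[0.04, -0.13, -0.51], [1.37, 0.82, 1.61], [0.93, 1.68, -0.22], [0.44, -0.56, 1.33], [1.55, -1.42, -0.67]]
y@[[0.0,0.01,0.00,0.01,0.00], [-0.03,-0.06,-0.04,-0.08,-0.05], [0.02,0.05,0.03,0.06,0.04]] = [[-0.01,-0.02,-0.01,-0.02,-0.01],[0.01,0.05,0.02,0.04,0.02],[-0.05,-0.1,-0.07,-0.14,-0.09],[0.04,0.1,0.06,0.13,0.08],[0.03,0.07,0.04,0.09,0.04]]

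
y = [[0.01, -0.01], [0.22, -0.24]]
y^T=[[0.01, 0.22], [-0.01, -0.24]]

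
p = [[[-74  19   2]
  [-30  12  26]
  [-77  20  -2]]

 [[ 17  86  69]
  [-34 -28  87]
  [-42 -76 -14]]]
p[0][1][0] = -30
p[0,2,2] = -2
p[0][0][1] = 19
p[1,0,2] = 69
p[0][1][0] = -30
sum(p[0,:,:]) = -104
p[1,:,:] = [[17, 86, 69], [-34, -28, 87], [-42, -76, -14]]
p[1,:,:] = [[17, 86, 69], [-34, -28, 87], [-42, -76, -14]]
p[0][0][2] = 2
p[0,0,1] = 19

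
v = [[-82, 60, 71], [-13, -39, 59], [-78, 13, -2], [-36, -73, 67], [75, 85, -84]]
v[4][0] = 75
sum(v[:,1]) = 46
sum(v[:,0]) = -134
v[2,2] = -2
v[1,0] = -13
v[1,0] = -13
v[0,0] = -82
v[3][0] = -36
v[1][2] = 59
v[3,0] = -36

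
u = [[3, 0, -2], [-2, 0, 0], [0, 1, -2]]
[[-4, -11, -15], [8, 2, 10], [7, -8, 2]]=u @ [[-4, -1, -5], [-1, 0, 2], [-4, 4, 0]]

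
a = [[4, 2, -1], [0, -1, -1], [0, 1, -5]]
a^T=[[4, 0, 0], [2, -1, 1], [-1, -1, -5]]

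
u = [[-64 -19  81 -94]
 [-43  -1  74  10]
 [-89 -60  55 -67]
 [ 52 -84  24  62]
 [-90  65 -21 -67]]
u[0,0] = -64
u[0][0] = -64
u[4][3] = -67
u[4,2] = -21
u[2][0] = -89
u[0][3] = -94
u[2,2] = 55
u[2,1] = -60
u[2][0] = -89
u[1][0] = -43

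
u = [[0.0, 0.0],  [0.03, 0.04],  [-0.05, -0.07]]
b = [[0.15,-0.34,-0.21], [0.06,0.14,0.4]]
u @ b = [[0.0, 0.00, 0.0],[0.01, -0.0, 0.01],[-0.01, 0.01, -0.02]]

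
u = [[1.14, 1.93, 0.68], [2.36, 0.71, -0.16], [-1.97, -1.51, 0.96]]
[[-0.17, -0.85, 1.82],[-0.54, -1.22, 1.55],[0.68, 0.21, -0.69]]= u@[[-0.20, -0.63, 0.66], [-0.05, 0.2, 0.21], [0.22, -0.76, 0.97]]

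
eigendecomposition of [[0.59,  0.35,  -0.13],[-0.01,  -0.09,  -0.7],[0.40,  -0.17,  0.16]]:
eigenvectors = [[(-0.67+0j), (-0.67-0j), (-0.25+0j)], [-0.00-0.52j, (-0+0.52j), (0.87+0j)], [-0.25+0.47j, (-0.25-0.47j), 0.42+0.00j]]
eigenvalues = [(0.54+0.36j), (0.54-0.36j), (-0.43+0j)]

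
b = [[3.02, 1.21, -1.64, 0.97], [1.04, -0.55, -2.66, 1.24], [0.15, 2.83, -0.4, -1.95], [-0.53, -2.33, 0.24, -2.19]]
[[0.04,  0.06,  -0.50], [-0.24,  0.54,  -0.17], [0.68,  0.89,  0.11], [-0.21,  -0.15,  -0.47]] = b @ [[-0.03, -0.23, -0.27],[0.18, 0.19, 0.14],[-0.0, -0.39, -0.01],[-0.09, -0.12, 0.13]]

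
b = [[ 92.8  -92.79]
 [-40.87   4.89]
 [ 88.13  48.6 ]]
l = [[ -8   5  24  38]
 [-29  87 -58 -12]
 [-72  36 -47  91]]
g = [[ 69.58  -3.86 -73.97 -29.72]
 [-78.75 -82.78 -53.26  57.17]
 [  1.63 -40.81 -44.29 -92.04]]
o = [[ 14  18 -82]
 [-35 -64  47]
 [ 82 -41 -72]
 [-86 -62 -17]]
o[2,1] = -41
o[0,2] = -82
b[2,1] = 48.6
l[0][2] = 24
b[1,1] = 4.89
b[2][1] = 48.6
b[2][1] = 48.6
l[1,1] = 87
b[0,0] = 92.8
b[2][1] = 48.6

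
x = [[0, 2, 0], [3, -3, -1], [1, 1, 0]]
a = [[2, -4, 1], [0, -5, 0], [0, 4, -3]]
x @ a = [[0, -10, 0], [6, -1, 6], [2, -9, 1]]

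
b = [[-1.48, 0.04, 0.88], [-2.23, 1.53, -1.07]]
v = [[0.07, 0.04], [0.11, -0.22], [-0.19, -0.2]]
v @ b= [[-0.19,0.06,0.02], [0.33,-0.33,0.33], [0.73,-0.31,0.05]]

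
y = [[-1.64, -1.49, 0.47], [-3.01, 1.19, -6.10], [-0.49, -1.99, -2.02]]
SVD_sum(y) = [[-0.07,0.01,-0.14], [-2.96,0.57,-6.18], [-0.80,0.16,-1.67]] + [[-0.61, -1.85, 0.12], [0.18, 0.53, -0.04], [-0.6, -1.81, 0.12]] + [[-0.96, 0.35, 0.49], [-0.22, 0.08, 0.12], [0.91, -0.33, -0.47]]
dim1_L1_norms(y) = [3.6, 10.3, 4.5]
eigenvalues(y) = [-4.74, -1.68, 3.96]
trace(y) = -2.47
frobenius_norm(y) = 7.82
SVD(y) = [[-0.02, -0.70, 0.71], [-0.97, 0.2, 0.17], [-0.26, -0.68, -0.68]] @ diag([7.1262735452084325, 2.793227387433832, 1.5847732080496528]) @ [[0.43, -0.08, 0.90], [0.31, 0.95, -0.06], [-0.85, 0.31, 0.43]]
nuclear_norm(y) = 11.50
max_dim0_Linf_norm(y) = 6.1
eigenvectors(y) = [[0.27,0.86,0.27],[0.75,-0.13,-0.92],[0.6,-0.49,0.28]]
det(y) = 31.55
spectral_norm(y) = 7.13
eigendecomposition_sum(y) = [[-0.72, -0.56, -1.12], [-1.99, -1.55, -3.12], [-1.58, -1.23, -2.48]] + [[-1.28, -0.14, 0.75],[0.19, 0.02, -0.11],[0.72, 0.08, -0.43]] + [[0.35,-0.79,0.84], [-1.21,2.72,-2.87], [0.37,-0.84,0.89]]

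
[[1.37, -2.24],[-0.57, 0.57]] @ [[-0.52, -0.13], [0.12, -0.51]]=[[-0.98,0.96], [0.36,-0.22]]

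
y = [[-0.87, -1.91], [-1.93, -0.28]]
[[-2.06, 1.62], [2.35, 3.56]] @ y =[[-1.33, 3.48],[-8.92, -5.49]]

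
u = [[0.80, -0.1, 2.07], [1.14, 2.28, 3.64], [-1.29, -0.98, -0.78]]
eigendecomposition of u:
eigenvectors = [[(0.31+0.43j), (0.31-0.43j), -0.53+0.00j], [(0.69+0j), (0.69-0j), 0.85+0.00j], [-0.43+0.25j, -0.43-0.25j, (-0.07+0j)]]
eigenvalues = [(0.52+2.05j), (0.52-2.05j), (1.25+0j)]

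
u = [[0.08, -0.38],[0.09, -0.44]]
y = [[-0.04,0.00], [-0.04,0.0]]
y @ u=[[-0.0, 0.02], [-0.0, 0.02]]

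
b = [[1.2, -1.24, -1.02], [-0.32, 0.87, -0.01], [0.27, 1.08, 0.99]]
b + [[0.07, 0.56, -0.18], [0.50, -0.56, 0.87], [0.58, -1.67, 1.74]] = [[1.27,-0.68,-1.20],[0.18,0.31,0.86],[0.85,-0.59,2.73]]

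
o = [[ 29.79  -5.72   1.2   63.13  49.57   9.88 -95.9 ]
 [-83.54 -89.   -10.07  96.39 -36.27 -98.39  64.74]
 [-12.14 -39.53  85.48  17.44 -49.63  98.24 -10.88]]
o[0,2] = 1.2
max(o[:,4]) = 49.57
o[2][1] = -39.53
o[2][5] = 98.24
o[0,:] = [29.79, -5.72, 1.2, 63.13, 49.57, 9.88, -95.9]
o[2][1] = -39.53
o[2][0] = -12.14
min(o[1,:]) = -98.39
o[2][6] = -10.88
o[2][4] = -49.63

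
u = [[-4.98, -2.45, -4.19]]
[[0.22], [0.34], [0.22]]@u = [[-1.1, -0.54, -0.92], [-1.69, -0.83, -1.42], [-1.10, -0.54, -0.92]]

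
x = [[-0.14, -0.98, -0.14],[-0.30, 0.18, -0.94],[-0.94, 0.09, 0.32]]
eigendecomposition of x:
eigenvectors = [[(-0.7+0j), -0.26-0.44j, (-0.26+0.44j)], [(-0.55+0j), -0.20+0.56j, (-0.2-0.56j)], [(-0.46+0j), 0.63+0.00j, (0.63-0j)]]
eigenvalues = [(-1+0j), (0.68+0.74j), (0.68-0.74j)]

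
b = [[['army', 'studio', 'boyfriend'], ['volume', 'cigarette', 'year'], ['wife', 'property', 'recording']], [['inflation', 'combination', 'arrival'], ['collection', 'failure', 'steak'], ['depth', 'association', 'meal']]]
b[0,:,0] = ['army', 'volume', 'wife']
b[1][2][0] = 'depth'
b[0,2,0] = 'wife'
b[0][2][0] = 'wife'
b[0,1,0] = 'volume'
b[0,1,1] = 'cigarette'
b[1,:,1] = ['combination', 'failure', 'association']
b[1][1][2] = 'steak'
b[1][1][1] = 'failure'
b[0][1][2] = 'year'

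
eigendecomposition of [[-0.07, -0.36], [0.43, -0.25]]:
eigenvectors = [[(0.15+0.66j), (0.15-0.66j)],  [(0.74+0j), (0.74-0j)]]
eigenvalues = [(-0.16+0.38j), (-0.16-0.38j)]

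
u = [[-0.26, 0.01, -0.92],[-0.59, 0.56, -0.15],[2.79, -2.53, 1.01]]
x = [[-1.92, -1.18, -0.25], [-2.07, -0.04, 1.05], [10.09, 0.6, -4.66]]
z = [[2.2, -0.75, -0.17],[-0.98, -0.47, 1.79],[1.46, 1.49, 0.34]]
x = u @ z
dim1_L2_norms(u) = [0.96, 0.83, 3.9]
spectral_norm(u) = 4.01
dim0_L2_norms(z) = [2.82, 1.73, 1.83]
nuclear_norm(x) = 12.99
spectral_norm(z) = 2.94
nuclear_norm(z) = 6.30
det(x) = -0.06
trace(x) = -6.62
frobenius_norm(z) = 3.78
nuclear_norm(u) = 4.87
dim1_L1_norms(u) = [1.19, 1.3, 6.33]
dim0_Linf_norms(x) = [10.09, 1.18, 4.66]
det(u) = 0.02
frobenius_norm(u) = 4.10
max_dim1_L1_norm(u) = 6.33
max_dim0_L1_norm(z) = 4.64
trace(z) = 2.07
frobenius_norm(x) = 11.59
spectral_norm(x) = 11.50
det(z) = -8.30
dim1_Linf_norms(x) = [1.92, 2.07, 10.09]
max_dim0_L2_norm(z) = 2.82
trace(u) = 1.31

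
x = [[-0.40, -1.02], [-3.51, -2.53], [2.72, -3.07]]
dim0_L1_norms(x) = [6.63, 6.62]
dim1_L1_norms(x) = [1.42, 6.04, 5.79]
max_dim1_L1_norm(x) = 6.04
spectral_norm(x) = 4.49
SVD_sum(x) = [[-0.64, -0.18], [-3.91, -1.12], [1.7, 0.49]] + [[0.24, -0.84], [0.40, -1.41], [1.02, -3.56]]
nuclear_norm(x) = 8.56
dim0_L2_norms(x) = [4.46, 4.11]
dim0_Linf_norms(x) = [3.51, 3.07]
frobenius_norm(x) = 6.06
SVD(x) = [[-0.15, -0.21], [-0.91, -0.36], [0.39, -0.91]] @ diag([4.488502094757332, 4.074070316693006]) @ [[0.96, 0.27], [-0.27, 0.96]]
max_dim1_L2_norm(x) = 4.33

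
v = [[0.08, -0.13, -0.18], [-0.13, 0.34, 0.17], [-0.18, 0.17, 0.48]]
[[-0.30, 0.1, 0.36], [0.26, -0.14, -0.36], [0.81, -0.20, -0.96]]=v @ [[0.48,-1.61,0.12], [0.02,-0.63,-0.03], [1.86,-0.79,-1.94]]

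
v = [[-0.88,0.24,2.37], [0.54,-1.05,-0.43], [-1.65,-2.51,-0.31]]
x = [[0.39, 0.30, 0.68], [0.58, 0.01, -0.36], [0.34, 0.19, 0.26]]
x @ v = [[-1.30, -1.93, 0.58], [0.09, 1.03, 1.48], [-0.63, -0.77, 0.64]]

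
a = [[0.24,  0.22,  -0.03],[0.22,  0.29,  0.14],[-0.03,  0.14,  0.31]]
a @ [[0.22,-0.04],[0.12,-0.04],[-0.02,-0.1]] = [[0.08, -0.02], [0.08, -0.03], [0.0, -0.04]]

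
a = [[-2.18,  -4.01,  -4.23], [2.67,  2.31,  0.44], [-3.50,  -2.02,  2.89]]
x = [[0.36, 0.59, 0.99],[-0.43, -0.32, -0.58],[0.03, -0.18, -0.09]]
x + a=[[-1.82, -3.42, -3.24], [2.24, 1.99, -0.14], [-3.47, -2.2, 2.80]]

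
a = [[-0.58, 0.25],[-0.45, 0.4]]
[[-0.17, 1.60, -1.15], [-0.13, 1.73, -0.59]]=a@[[0.29,-1.73,2.6], [-0.01,2.39,1.44]]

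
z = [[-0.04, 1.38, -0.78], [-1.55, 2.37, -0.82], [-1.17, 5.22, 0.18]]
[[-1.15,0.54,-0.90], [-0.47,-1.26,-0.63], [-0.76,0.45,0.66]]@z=[[0.26, -5.01, 0.29],[2.71, -6.92, 1.29],[-1.44, 3.46, 0.34]]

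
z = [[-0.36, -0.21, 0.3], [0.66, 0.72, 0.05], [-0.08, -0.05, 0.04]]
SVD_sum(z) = [[-0.30, -0.3, 0.03], [0.69, 0.68, -0.07], [-0.07, -0.07, 0.01]] + [[-0.06, 0.09, 0.27], [-0.03, 0.04, 0.12], [-0.01, 0.01, 0.04]] + [[0.0, -0.00, 0.00], [-0.00, 0.00, -0.0], [-0.00, 0.0, -0.00]]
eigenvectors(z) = [[-0.24, 0.76, 0.71], [0.97, -0.62, -0.63], [-0.06, 0.2, 0.31]]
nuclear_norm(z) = 1.39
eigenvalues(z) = [0.55, -0.11, -0.04]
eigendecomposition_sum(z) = [[-0.12, -0.17, -0.09], [0.47, 0.69, 0.34], [-0.03, -0.04, -0.02]] + [[-0.30, -0.04, 0.61], [0.25, 0.03, -0.49], [-0.08, -0.01, 0.16]] + [[0.06, 0.00, -0.23], [-0.05, -0.0, 0.2], [0.03, 0.00, -0.1]]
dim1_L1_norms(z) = [0.87, 1.43, 0.17]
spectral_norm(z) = 1.06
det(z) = 0.00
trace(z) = 0.40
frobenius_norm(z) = 1.11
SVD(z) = [[-0.4, -0.9, -0.15], [0.91, -0.41, 0.03], [-0.09, -0.12, 0.99]] @ diag([1.0623956663779575, 0.3193138153676778, 0.007357674678411547]) @ [[0.71, 0.70, -0.07], [0.21, -0.31, -0.93], [-0.67, 0.64, -0.36]]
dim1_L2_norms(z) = [0.51, 0.98, 0.1]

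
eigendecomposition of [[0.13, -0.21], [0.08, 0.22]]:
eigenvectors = [[0.85+0.00j,0.85-0.00j], [(-0.18-0.49j),-0.18+0.49j]]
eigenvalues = [(0.18+0.12j), (0.18-0.12j)]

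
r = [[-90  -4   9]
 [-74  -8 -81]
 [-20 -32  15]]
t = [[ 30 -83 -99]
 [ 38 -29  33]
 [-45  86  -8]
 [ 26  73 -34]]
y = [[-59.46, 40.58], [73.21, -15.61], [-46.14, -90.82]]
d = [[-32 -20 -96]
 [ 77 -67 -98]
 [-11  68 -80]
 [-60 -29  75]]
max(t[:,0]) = 38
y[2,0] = -46.14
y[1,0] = 73.21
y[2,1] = -90.82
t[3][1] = 73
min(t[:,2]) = -99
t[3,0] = 26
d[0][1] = -20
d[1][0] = 77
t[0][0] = 30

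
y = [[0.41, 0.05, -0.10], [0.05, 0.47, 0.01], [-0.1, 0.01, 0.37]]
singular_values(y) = [0.52, 0.45, 0.28]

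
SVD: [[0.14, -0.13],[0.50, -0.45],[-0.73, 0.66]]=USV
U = [[-0.16, 0.89], [-0.56, -0.44], [0.82, -0.12]]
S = [1.21, 0.0]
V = [[-0.74,0.67], [-0.67,-0.74]]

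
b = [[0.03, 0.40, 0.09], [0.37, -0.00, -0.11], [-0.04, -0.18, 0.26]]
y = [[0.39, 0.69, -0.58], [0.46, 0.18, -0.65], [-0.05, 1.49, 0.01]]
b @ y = [[0.19,  0.23,  -0.28], [0.15,  0.09,  -0.22], [-0.11,  0.33,  0.14]]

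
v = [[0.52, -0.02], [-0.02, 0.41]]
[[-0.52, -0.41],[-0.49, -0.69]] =v@[[-1.04,  -0.85],[-1.25,  -1.73]]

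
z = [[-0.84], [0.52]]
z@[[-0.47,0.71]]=[[0.39, -0.6],[-0.24, 0.37]]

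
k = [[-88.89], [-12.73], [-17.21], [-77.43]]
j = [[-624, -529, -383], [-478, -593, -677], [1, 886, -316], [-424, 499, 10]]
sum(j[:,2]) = -1366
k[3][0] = -77.43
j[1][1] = -593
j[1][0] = -478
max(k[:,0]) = -12.73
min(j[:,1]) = -593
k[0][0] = -88.89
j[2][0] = 1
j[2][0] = 1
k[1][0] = -12.73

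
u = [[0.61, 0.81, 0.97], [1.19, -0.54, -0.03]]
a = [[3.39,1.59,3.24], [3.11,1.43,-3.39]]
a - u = [[2.78, 0.78, 2.27], [1.92, 1.97, -3.36]]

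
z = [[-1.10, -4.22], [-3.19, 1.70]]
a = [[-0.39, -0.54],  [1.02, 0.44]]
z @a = [[-3.88, -1.26], [2.98, 2.47]]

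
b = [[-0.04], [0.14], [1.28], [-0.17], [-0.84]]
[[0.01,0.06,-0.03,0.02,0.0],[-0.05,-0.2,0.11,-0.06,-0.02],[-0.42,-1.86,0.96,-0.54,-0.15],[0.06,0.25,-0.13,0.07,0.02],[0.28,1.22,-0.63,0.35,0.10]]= b @ [[-0.33, -1.45, 0.75, -0.42, -0.12]]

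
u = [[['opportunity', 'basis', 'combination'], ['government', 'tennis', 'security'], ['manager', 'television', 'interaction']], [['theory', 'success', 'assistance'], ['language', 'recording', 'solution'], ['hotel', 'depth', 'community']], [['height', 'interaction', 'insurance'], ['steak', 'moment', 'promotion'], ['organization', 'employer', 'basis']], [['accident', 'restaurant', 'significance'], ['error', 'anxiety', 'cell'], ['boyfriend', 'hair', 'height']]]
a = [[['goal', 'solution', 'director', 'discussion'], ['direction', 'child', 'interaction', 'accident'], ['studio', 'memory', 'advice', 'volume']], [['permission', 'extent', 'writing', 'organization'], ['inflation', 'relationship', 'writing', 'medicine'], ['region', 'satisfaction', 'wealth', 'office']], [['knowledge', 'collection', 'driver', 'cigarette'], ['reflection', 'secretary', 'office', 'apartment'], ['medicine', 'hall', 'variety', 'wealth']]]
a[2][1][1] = 'secretary'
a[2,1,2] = 'office'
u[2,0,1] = 'interaction'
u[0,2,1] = 'television'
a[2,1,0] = 'reflection'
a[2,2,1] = 'hall'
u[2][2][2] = 'basis'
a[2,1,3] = 'apartment'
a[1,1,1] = 'relationship'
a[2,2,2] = 'variety'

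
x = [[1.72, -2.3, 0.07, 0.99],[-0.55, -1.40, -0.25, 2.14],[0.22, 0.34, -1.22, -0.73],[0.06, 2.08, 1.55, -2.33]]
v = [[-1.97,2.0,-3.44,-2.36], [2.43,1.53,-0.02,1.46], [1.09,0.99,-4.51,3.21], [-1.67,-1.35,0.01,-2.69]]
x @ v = [[-10.55, -1.35, -6.18, -9.86],[-6.16, -6.38, 3.07, -7.31],[0.28, 0.74, 4.73, -1.98],[10.52, 7.98, -7.26, 14.14]]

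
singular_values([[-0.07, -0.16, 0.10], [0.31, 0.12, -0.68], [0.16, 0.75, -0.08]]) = [0.9, 0.62, 0.0]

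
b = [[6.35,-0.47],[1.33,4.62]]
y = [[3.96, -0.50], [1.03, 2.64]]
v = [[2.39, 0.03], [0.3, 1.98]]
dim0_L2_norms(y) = [4.09, 2.69]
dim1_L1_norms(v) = [2.42, 2.28]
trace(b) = 10.97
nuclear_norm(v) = 4.38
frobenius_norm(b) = 7.98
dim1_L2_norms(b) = [6.37, 4.81]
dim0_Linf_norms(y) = [3.96, 2.64]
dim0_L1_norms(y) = [4.99, 3.14]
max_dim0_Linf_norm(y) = 3.96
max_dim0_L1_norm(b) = 7.68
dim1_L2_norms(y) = [3.99, 2.83]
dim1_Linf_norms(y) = [3.96, 2.64]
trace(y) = 6.60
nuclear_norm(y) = 6.78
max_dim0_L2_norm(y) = 4.09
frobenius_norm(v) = 3.12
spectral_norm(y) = 4.10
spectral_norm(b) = 6.52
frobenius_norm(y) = 4.90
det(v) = 4.72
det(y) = 10.97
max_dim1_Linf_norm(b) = 6.35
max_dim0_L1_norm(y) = 4.99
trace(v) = 4.37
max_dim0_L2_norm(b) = 6.49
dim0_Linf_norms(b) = [6.35, 4.62]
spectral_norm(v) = 2.45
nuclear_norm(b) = 11.12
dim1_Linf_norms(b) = [6.35, 4.62]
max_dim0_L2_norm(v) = 2.41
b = v + y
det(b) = 29.96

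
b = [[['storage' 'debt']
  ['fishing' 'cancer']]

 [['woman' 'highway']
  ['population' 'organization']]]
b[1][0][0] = 'woman'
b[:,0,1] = ['debt', 'highway']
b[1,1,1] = 'organization'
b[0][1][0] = 'fishing'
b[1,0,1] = 'highway'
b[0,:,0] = ['storage', 'fishing']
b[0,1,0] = 'fishing'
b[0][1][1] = 'cancer'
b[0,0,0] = 'storage'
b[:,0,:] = [['storage', 'debt'], ['woman', 'highway']]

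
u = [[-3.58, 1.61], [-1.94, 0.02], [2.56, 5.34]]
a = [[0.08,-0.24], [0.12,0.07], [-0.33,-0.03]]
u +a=[[-3.50, 1.37], [-1.82, 0.09], [2.23, 5.31]]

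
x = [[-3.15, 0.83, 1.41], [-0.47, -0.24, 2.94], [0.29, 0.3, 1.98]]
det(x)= 5.655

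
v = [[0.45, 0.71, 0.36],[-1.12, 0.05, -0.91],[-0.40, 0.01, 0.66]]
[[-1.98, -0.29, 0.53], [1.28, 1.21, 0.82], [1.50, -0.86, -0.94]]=v @ [[-2.08, -0.00, 0.33], [-2.0, 0.26, 1.16], [1.04, -1.31, -1.24]]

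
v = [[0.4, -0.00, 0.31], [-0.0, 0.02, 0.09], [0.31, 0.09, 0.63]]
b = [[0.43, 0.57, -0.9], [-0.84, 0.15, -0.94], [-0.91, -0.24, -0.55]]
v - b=[[-0.03,-0.57,1.21], [0.84,-0.13,1.03], [1.22,0.33,1.18]]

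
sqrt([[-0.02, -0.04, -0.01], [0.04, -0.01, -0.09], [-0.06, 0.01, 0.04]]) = [[0.08+0.10j, -0.11+0.09j, (-0.04+0.1j)], [(0.09+0.05j), (0.11+0.04j), (-0.22+0.05j)], [-0.15+0.07j, 0.02+0.06j, (0.23+0.07j)]]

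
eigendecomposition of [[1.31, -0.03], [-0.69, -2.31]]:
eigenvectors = [[0.98, 0.01], [-0.19, 1.00]]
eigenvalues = [1.32, -2.32]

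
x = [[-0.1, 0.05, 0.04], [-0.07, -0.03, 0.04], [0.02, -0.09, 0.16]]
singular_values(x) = [0.19, 0.13, 0.04]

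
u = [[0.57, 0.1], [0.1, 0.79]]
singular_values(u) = [0.83, 0.53]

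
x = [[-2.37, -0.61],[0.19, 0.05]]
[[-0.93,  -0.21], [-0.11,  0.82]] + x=[[-3.3, -0.82], [0.08, 0.87]]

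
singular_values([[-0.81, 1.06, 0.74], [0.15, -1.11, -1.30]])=[2.22, 0.6]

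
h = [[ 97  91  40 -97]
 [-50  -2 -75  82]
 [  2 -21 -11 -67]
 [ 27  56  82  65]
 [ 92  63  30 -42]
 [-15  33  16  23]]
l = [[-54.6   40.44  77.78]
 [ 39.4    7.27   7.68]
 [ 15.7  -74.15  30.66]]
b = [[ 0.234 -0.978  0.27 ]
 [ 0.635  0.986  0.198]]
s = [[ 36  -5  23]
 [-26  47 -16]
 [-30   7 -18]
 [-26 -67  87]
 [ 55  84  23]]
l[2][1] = -74.15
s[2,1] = 7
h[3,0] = 27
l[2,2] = 30.66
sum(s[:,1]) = 66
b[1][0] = 0.635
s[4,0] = 55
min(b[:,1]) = -0.978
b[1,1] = 0.986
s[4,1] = 84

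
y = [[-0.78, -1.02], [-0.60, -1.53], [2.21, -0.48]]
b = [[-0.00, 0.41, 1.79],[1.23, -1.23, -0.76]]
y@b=[[-1.25, 0.93, -0.62], [-1.88, 1.64, 0.09], [-0.59, 1.50, 4.32]]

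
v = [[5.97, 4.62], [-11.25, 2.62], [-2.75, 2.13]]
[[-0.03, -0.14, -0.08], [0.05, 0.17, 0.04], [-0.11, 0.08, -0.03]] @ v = [[1.62, -0.68], [-1.72, 0.76], [-1.47, -0.36]]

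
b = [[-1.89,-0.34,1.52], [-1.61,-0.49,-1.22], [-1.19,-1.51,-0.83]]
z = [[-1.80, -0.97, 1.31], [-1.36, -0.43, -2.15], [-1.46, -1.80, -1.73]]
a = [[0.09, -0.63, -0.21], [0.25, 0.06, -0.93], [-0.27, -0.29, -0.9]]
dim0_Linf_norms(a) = [0.27, 0.63, 0.93]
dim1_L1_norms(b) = [3.75, 3.32, 3.53]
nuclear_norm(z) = 7.01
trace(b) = -3.21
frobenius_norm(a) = 1.53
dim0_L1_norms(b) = [4.69, 2.34, 3.57]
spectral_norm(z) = 3.79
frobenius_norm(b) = 3.83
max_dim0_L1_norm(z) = 5.19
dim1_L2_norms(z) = [2.43, 2.58, 2.89]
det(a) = -0.32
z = b + a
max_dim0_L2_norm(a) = 1.31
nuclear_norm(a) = 2.35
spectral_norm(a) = 1.34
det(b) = 5.48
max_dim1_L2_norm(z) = 2.89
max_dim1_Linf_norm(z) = 2.15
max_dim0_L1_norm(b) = 4.69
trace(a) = -0.75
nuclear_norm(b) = 6.05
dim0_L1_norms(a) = [0.61, 0.98, 2.04]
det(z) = 7.25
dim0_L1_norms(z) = [4.62, 3.2, 5.19]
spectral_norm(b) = 3.04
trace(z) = -3.96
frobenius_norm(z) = 4.57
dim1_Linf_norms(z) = [1.8, 2.15, 1.8]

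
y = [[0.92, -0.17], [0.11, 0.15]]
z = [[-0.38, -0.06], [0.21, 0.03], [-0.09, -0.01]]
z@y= [[-0.36,  0.06], [0.2,  -0.03], [-0.08,  0.01]]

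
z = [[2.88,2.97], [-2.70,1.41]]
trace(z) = 4.29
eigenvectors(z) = [[(0.72+0j), (0.72-0j)], [(-0.18+0.67j), (-0.18-0.67j)]]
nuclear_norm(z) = 7.11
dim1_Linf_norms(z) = [2.97, 2.7]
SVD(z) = [[-0.93, 0.36], [0.36, 0.93]] @ diag([4.302326767853641, 2.8077365230039026]) @ [[-0.85, -0.52], [-0.52, 0.85]]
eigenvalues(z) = [(2.14+2.73j), (2.14-2.73j)]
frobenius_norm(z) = 5.14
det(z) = 12.08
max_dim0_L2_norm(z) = 3.95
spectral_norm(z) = 4.30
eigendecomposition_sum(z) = [[(1.44+1.08j), 1.48-1.16j], [(-1.35+1.06j), (0.7+1.66j)]] + [[(1.44-1.08j), (1.48+1.16j)], [-1.35-1.06j, 0.70-1.66j]]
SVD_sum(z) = [[3.41, 2.10], [-1.33, -0.82]] + [[-0.53, 0.87], [-1.37, 2.23]]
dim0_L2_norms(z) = [3.95, 3.29]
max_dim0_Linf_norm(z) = 2.97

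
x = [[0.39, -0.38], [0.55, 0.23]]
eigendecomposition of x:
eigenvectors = [[0.11+0.63j, (0.11-0.63j)], [0.77+0.00j, (0.77-0j)]]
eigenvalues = [(0.31+0.45j), (0.31-0.45j)]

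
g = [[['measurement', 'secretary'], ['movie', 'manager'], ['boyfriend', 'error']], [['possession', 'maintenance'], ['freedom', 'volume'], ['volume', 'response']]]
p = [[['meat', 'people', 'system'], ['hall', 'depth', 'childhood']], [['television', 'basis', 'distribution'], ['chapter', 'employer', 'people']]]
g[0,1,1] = 'manager'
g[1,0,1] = 'maintenance'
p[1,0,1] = 'basis'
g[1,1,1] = 'volume'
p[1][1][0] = 'chapter'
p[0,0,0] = 'meat'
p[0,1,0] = 'hall'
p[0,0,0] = 'meat'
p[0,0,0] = 'meat'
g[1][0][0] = 'possession'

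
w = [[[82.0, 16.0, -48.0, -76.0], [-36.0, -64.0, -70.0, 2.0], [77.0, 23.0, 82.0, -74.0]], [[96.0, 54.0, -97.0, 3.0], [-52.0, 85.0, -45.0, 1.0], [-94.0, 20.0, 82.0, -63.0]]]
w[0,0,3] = -76.0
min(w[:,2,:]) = -94.0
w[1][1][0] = -52.0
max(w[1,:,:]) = 96.0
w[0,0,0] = 82.0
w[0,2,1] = 23.0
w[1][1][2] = -45.0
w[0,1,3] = 2.0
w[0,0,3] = -76.0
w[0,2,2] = 82.0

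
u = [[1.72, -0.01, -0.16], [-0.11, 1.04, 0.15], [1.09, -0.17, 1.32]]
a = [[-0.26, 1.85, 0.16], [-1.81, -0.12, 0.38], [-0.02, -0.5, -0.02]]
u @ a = [[-0.43,3.26,0.27], [-1.86,-0.40,0.37], [-0.0,1.38,0.08]]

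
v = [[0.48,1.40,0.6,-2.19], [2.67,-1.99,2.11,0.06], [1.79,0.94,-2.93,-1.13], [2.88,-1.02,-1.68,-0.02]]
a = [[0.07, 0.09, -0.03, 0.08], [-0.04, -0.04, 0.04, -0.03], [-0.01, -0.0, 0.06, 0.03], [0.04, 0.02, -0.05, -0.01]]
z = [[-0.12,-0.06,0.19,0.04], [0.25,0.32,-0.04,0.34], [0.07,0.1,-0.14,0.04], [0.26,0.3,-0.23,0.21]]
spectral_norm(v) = 4.78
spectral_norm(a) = 0.17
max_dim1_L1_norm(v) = 6.83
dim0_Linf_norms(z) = [0.26, 0.32, 0.23, 0.34]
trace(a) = 0.08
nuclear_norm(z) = 1.06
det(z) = -0.00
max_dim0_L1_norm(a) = 0.18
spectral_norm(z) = 0.74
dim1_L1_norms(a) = [0.27, 0.15, 0.1, 0.12]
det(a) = -0.00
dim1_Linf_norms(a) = [0.09, 0.04, 0.06, 0.05]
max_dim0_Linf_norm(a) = 0.09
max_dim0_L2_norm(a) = 0.1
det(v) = -3.44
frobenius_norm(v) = 7.00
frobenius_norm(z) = 0.79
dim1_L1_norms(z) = [0.41, 0.95, 0.35, 1.0]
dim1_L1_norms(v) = [4.67, 6.83, 6.79, 5.6]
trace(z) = 0.27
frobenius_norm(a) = 0.19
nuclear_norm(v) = 11.91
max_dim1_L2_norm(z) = 0.53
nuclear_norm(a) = 0.27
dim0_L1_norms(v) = [7.82, 5.35, 7.32, 3.4]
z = v @ a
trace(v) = -4.46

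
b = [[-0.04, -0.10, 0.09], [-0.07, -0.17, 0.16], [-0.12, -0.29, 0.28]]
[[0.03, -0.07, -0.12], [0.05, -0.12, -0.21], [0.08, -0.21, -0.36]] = b @ [[-0.5, -0.63, 0.59], [-0.64, 0.73, 0.24], [-0.58, -0.25, -0.77]]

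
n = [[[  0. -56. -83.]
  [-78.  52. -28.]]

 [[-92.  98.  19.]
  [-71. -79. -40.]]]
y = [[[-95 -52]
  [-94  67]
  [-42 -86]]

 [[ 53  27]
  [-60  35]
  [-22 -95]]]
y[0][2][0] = -42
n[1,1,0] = -71.0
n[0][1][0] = -78.0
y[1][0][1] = 27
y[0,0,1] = -52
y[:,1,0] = [-94, -60]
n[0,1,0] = -78.0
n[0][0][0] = 0.0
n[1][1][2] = -40.0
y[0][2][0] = -42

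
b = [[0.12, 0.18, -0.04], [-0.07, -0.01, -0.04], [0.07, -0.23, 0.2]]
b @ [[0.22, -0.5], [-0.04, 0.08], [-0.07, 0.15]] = [[0.02, -0.05], [-0.01, 0.03], [0.01, -0.02]]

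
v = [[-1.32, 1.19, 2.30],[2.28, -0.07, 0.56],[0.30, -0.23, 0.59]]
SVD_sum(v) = [[-1.95,1.00,1.68],  [0.92,-0.47,-0.79],  [-0.05,0.02,0.04]] + [[0.62, 0.15, 0.64], [1.35, 0.32, 1.38], [0.4, 0.09, 0.41]] + [[0.01, 0.05, -0.02], [0.01, 0.08, -0.03], [-0.06, -0.35, 0.14]]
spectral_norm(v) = 3.05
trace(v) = -0.80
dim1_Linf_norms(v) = [2.3, 2.28, 0.59]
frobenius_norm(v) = 3.80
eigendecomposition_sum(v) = [[(-1.75+0j),(0.9+0j),(1.08-0j)],[(1.48-0j),(-0.76-0j),-0.91+0.00j],[(0.27-0j),(-0.14-0j),(-0.16+0j)]] + [[(0.22-0.08j),0.15+0.09j,(0.61-1.04j)],[0.40-0.28j,0.34+0.11j,0.74-2.44j],[(0.02+0.09j),-0.05+0.05j,(0.38+0.33j)]] + [[(0.22+0.08j), (0.15-0.09j), (0.61+1.04j)], [(0.4+0.28j), 0.34-0.11j, (0.74+2.44j)], [(0.02-0.09j), -0.05-0.05j, (0.38-0.33j)]]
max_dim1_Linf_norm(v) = 2.3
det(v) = -2.67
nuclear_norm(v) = 5.68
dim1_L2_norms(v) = [2.91, 2.35, 0.7]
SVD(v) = [[-0.91, -0.41, -0.13], [0.42, -0.88, -0.23], [-0.02, -0.26, 0.96]] @ diag([3.0514818463132105, 2.234050264734991, 0.39227280846170176]) @ [[0.71, -0.36, -0.61],[-0.69, -0.16, -0.71],[-0.16, -0.92, 0.36]]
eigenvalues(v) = [(-2.67+0j), (0.94+0.35j), (0.94-0.35j)]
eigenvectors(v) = [[(0.76+0j), -0.41-0.10j, -0.41+0.10j], [(-0.64+0j), (-0.89+0j), (-0.89-0j)], [(-0.11+0j), (0.07-0.16j), (0.07+0.16j)]]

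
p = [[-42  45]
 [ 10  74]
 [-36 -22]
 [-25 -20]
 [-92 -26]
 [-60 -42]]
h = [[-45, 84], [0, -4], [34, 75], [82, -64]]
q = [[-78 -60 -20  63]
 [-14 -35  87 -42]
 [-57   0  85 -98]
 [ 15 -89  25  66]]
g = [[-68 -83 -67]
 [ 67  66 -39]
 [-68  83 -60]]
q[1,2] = 87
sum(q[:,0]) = -134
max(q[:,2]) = 87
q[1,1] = -35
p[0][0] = -42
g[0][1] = -83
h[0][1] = 84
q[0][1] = -60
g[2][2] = -60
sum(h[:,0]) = 71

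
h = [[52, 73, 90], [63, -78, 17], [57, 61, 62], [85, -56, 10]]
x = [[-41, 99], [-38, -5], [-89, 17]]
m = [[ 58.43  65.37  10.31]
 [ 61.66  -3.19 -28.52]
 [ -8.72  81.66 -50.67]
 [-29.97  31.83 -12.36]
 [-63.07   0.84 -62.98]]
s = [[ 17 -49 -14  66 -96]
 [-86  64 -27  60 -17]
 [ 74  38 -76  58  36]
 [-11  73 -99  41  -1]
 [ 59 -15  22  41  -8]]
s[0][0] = 17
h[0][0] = 52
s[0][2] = -14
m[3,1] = 31.83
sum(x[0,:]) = 58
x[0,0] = -41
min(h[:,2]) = 10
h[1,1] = -78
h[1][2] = 17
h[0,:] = [52, 73, 90]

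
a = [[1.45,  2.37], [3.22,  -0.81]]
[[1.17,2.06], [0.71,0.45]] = a @[[0.3, 0.31],[0.31, 0.68]]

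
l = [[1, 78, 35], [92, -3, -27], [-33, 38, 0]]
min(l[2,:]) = -33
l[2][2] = 0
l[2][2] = 0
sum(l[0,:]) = 114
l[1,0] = 92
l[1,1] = -3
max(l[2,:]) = 38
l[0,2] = 35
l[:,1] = [78, -3, 38]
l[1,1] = -3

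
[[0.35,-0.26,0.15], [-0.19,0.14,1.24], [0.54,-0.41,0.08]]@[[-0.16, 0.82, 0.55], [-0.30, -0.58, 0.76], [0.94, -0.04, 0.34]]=[[0.16, 0.43, 0.05],[1.15, -0.29, 0.42],[0.11, 0.68, 0.01]]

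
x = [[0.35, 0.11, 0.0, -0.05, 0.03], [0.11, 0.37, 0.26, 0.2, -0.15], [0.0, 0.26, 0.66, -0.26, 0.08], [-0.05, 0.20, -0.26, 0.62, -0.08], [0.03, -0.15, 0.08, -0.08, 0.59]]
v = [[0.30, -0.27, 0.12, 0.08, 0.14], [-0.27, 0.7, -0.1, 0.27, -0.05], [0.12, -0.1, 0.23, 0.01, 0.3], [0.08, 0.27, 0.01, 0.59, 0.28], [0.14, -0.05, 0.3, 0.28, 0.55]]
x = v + [[0.05, 0.38, -0.12, -0.13, -0.11],[0.38, -0.33, 0.36, -0.07, -0.10],[-0.12, 0.36, 0.43, -0.27, -0.22],[-0.13, -0.07, -0.27, 0.03, -0.36],[-0.11, -0.10, -0.22, -0.36, 0.04]]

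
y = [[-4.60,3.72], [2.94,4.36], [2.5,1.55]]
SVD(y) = [[-0.95, -0.27], [0.17, -0.87], [0.28, -0.41]] @ diag([6.01931133354937, 5.922161013498714]) @ [[0.92, -0.39], [-0.39, -0.92]]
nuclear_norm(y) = 11.94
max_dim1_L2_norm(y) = 5.92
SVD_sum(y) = [[-5.23, 2.23], [0.91, -0.39], [1.56, -0.66]] + [[0.63, 1.49], [2.03, 4.75], [0.94, 2.21]]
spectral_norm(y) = 6.02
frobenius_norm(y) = 8.44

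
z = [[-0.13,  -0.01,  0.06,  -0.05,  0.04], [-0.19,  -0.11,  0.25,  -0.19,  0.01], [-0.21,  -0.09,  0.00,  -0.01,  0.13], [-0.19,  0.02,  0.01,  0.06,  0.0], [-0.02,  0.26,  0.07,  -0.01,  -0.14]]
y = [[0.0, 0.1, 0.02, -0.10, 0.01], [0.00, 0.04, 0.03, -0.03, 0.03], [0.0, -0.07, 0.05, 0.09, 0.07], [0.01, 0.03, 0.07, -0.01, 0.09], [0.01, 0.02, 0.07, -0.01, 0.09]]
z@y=[[-0.0, -0.02, -0.00, 0.02, 0.00], [-0.00, -0.05, -0.01, 0.05, -0.0], [0.0, -0.02, 0.0, 0.02, 0.01], [0.00, -0.02, 0.0, 0.02, 0.00], [-0.00, 0.0, 0.00, 0.0, -0.00]]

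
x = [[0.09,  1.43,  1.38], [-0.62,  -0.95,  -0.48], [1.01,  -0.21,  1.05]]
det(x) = 1.643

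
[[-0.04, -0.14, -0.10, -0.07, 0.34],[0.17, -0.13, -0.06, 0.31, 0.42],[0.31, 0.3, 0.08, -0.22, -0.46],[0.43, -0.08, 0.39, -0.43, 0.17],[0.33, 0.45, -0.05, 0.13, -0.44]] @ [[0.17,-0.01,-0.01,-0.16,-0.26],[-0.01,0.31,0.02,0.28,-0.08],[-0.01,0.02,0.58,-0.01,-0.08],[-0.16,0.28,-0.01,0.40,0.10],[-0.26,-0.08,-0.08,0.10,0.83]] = [[-0.08, -0.09, -0.09, -0.03, 0.30], [-0.13, 0.01, -0.08, 0.1, 0.35], [0.2, 0.07, 0.09, -0.1, -0.51], [0.09, -0.16, 0.21, -0.25, -0.04], [0.15, 0.21, 0.01, 0.08, -0.47]]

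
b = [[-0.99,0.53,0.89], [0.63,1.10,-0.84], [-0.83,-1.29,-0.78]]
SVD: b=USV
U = [[0.03, -0.82, -0.57], [-0.62, 0.43, -0.66], [0.78, 0.37, -0.50]]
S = [1.99, 1.65, 0.81]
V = [[-0.54,-0.84,-0.03], [0.47,-0.27,-0.84], [0.70,-0.47,0.54]]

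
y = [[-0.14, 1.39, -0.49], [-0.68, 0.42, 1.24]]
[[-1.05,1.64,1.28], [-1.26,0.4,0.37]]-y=[[-0.91, 0.25, 1.77], [-0.58, -0.02, -0.87]]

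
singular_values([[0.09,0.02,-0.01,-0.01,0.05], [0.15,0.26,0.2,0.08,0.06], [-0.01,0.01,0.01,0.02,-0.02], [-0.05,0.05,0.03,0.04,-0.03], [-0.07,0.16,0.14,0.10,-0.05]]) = [0.42, 0.21, 0.02, 0.01, 0.0]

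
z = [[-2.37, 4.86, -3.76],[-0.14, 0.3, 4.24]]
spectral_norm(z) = 7.05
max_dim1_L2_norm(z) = 6.59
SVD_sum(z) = [[-1.92, 3.94, -4.71], [0.86, -1.76, 2.11]] + [[-0.45, 0.92, 0.95],[-1.00, 2.06, 2.13]]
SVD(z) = [[-0.91,0.41],[0.41,0.91]] @ diag([7.050414540178839, 3.4282582766814396]) @ [[0.3, -0.61, 0.73], [-0.32, 0.66, 0.68]]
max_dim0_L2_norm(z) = 5.67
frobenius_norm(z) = 7.84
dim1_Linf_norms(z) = [4.86, 4.24]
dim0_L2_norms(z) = [2.37, 4.87, 5.67]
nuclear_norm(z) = 10.48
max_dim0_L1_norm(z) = 8.0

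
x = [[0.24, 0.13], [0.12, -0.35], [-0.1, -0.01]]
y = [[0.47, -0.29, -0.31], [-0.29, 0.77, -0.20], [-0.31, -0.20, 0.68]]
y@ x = [[0.11,0.17], [0.04,-0.31], [-0.17,0.02]]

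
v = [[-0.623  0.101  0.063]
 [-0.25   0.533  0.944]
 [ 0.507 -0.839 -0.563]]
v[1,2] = 0.944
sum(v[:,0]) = -0.366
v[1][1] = 0.533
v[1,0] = -0.25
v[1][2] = 0.944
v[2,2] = -0.563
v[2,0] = 0.507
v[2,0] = 0.507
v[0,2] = 0.063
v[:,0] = [-0.623, -0.25, 0.507]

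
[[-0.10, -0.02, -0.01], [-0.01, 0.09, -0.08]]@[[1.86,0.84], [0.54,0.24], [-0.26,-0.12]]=[[-0.19, -0.09], [0.05, 0.02]]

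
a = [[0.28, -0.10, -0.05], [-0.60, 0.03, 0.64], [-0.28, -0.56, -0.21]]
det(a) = 0.112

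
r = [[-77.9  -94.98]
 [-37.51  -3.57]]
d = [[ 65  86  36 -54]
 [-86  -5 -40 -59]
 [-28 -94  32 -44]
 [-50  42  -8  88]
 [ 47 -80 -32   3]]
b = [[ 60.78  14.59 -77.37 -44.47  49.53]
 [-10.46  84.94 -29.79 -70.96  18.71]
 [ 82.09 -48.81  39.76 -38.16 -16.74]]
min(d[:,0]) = -86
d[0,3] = -54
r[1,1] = -3.57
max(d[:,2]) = 36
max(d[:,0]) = 65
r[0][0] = -77.9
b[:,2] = [-77.37, -29.79, 39.76]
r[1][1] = -3.57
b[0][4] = 49.53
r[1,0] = -37.51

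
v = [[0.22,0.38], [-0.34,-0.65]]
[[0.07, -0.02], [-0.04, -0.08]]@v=[[0.02,0.04], [0.02,0.04]]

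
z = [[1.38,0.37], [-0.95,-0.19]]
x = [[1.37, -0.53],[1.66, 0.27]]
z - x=[[0.01, 0.90], [-2.61, -0.46]]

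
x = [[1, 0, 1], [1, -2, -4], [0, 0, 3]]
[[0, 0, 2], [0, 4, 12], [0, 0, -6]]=x @ [[0, 0, 4], [0, -2, 0], [0, 0, -2]]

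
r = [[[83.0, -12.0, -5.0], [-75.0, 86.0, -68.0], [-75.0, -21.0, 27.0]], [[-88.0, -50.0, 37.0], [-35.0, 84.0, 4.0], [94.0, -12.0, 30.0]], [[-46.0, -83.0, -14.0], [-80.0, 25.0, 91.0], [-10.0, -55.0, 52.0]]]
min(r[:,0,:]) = -88.0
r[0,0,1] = -12.0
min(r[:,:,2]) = -68.0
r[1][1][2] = 4.0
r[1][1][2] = 4.0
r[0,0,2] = -5.0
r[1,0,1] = -50.0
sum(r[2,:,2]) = 129.0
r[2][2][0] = -10.0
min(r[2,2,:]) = -55.0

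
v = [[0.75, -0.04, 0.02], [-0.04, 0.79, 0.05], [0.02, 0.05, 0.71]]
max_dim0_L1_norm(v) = 0.88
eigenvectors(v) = [[0.42, 0.82, -0.38],[0.46, 0.16, 0.87],[-0.78, 0.54, 0.31]]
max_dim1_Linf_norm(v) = 0.79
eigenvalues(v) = [0.67, 0.76, 0.83]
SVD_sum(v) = [[0.12,-0.27,-0.1], [-0.27,0.63,0.22], [-0.10,0.22,0.08]] + [[0.51, 0.1, 0.34], [0.1, 0.02, 0.07], [0.34, 0.07, 0.22]] + [[0.12, 0.13, -0.22], [0.13, 0.14, -0.24], [-0.22, -0.24, 0.41]]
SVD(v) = [[-0.38, 0.82, 0.42], [0.87, 0.16, 0.46], [0.31, 0.54, -0.78]] @ diag([0.8253340926846251, 0.7552698941581262, 0.6693960131572485]) @ [[-0.38, 0.87, 0.31], [0.82, 0.16, 0.54], [0.42, 0.46, -0.78]]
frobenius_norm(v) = 1.30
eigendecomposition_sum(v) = [[0.12, 0.13, -0.22], [0.13, 0.14, -0.24], [-0.22, -0.24, 0.41]] + [[0.51, 0.10, 0.34], [0.1, 0.02, 0.07], [0.34, 0.07, 0.22]] + [[0.12, -0.27, -0.1], [-0.27, 0.63, 0.22], [-0.10, 0.22, 0.08]]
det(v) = 0.42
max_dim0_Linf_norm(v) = 0.79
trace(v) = 2.25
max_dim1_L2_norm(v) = 0.79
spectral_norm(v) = 0.83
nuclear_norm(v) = 2.25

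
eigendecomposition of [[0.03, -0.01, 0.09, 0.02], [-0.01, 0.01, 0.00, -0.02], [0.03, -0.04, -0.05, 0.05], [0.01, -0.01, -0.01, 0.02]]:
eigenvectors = [[(-0.9+0j), 0.70+0.00j, (0.8+0j), 0.80-0.00j], [0.20+0.00j, 0.05+0.00j, 0.47-0.19j, (0.47+0.19j)], [-0.35+0.00j, -0.70+0.00j, (-0.14+0.03j), -0.14-0.03j], [-0.15+0.00j, (-0.16+0j), (-0.25-0.13j), (-0.25+0.13j)]]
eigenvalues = [(0.07+0j), (-0.07+0j), 0j, -0j]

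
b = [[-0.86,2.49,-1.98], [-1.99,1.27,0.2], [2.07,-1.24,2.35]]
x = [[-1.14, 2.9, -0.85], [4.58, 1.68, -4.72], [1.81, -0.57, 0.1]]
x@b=[[-6.55, 1.9, 0.84], [-17.05, 19.39, -19.82], [-0.22, 3.66, -3.46]]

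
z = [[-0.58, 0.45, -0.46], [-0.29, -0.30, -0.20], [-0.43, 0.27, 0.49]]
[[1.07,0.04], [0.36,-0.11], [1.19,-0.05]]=z@ [[-1.97, 0.18],  [0.36, 0.24],  [0.51, -0.08]]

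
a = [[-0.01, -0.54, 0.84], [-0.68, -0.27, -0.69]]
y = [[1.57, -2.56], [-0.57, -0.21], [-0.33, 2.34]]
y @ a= [[1.73, -0.16, 3.09],[0.15, 0.36, -0.33],[-1.59, -0.45, -1.89]]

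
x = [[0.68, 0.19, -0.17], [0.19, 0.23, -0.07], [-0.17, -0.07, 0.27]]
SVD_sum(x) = [[0.64, 0.24, -0.23], [0.24, 0.09, -0.09], [-0.23, -0.09, 0.08]] + [[0.03, -0.00, 0.07], [-0.00, 0.0, -0.0], [0.07, -0.0, 0.18]] + [[0.01,-0.05,-0.01], [-0.05,0.14,0.02], [-0.01,0.02,0.00]]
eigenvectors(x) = [[-0.89, -0.35, -0.3], [-0.33, 0.02, 0.94], [0.32, -0.94, 0.14]]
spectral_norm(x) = 0.81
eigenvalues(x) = [0.81, 0.21, 0.16]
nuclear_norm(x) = 1.18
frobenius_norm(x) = 0.85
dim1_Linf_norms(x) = [0.68, 0.23, 0.27]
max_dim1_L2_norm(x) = 0.73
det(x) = 0.03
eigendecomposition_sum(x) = [[0.64,0.24,-0.23], [0.24,0.09,-0.09], [-0.23,-0.09,0.08]] + [[0.03, -0.0, 0.07], [-0.00, 0.00, -0.00], [0.07, -0.0, 0.18]] + [[0.01,-0.05,-0.01],  [-0.05,0.14,0.02],  [-0.01,0.02,0.0]]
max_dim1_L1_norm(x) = 1.04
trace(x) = 1.18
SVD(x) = [[-0.89, 0.35, -0.30], [-0.33, -0.02, 0.94], [0.32, 0.94, 0.14]] @ diag([0.8117870973167722, 0.20871679244860883, 0.15949611023461904]) @ [[-0.89, -0.33, 0.32], [0.35, -0.02, 0.94], [-0.3, 0.94, 0.14]]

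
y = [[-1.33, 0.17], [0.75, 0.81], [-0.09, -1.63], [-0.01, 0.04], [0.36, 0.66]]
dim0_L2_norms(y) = [1.57, 1.94]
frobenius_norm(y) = 2.50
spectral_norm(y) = 2.03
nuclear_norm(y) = 3.49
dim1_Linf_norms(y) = [1.33, 0.81, 1.63, 0.04, 0.66]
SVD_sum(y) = [[-0.17,-0.36],[0.44,0.95],[-0.63,-1.38],[0.01,0.03],[0.31,0.68]] + [[-1.16,0.53], [0.31,-0.14], [0.54,-0.25], [-0.02,0.01], [0.05,-0.02]]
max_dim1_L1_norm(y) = 1.72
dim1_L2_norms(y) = [1.34, 1.1, 1.63, 0.04, 0.75]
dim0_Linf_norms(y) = [1.33, 1.63]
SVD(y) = [[0.2, 0.88],[-0.52, -0.24],[0.75, -0.41],[-0.02, 0.02],[-0.37, -0.04]] @ diag([2.0325956770538145, 1.454941515533234]) @ [[-0.42,-0.91], [-0.91,0.42]]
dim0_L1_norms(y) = [2.54, 3.31]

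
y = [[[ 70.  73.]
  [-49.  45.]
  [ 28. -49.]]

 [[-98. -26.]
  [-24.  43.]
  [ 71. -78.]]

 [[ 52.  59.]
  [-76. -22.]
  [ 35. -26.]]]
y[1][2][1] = -78.0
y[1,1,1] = 43.0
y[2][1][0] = -76.0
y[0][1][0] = -49.0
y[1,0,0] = -98.0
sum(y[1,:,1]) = -61.0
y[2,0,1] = 59.0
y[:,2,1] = [-49.0, -78.0, -26.0]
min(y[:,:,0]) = -98.0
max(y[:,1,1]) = 45.0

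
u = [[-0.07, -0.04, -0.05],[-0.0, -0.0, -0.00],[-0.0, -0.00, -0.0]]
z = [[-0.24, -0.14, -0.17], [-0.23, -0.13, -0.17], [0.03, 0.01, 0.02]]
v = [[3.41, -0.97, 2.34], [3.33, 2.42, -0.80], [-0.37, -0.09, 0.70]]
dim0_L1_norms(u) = [0.07, 0.04, 0.05]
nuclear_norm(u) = 0.09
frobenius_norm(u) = 0.09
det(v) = 8.90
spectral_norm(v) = 5.00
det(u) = 0.00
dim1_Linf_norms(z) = [0.24, 0.23, 0.03]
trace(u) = -0.07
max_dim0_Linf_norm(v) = 3.41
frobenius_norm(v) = 6.02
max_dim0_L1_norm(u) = 0.07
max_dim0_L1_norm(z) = 0.5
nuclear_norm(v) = 8.85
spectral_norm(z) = 0.45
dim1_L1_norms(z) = [0.55, 0.53, 0.06]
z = v @ u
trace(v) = 6.53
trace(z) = -0.35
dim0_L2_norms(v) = [4.78, 2.61, 2.57]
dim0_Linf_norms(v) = [3.41, 2.42, 2.34]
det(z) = 0.00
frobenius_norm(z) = 0.45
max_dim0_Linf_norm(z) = 0.24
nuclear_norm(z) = 0.47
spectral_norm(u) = 0.09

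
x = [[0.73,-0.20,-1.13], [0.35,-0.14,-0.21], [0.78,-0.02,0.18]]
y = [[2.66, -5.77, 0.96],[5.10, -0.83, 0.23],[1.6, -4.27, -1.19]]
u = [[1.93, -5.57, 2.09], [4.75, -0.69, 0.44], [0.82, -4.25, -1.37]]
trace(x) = 0.77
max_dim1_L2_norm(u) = 6.25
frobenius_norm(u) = 9.11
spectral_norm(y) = 8.46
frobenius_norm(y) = 9.50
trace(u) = -0.13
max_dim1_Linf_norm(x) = 1.13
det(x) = -0.09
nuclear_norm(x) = 2.28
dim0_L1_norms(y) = [9.36, 10.87, 2.38]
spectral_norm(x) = 1.46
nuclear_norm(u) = 14.22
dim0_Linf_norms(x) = [0.78, 0.2, 1.13]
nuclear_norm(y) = 14.01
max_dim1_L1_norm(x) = 2.06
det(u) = -73.83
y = x + u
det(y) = -51.53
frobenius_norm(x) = 1.64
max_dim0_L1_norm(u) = 10.51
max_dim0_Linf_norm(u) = 5.57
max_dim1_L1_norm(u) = 9.59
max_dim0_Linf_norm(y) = 5.77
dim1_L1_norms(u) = [9.59, 5.88, 6.44]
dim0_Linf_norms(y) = [5.1, 5.77, 1.19]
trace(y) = 0.64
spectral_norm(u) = 7.76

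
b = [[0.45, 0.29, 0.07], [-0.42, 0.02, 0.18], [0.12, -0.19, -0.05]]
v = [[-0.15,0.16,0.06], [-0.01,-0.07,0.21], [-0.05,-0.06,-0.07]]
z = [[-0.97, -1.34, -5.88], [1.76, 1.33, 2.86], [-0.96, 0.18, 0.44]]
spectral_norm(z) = 6.99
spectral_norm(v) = 0.24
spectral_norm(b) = 0.66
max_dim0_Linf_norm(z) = 5.88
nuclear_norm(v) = 0.54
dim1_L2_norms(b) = [0.54, 0.46, 0.23]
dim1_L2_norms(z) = [6.11, 3.61, 1.07]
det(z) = -4.72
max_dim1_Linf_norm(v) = 0.21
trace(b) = 0.42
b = z @ v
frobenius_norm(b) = 0.74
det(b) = 0.02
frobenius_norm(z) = 7.18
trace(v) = -0.29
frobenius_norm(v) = 0.33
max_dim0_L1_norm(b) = 0.99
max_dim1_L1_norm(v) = 0.37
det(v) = -0.00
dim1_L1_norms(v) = [0.37, 0.29, 0.18]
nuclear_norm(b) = 1.09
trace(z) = 0.80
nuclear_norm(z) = 8.98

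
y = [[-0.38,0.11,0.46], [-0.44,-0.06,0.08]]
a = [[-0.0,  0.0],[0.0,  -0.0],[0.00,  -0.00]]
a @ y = [[0.0,0.00,0.0], [0.00,0.00,0.00], [0.00,0.0,0.00]]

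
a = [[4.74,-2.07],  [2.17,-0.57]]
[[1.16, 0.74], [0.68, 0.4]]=a @ [[0.42, 0.23], [0.40, 0.17]]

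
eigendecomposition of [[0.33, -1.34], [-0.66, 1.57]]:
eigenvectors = [[-0.94, 0.61], [-0.35, -0.79]]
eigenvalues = [-0.18, 2.08]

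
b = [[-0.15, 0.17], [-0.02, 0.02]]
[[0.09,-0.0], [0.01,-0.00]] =b@ [[-0.2,  0.02], [0.35,  0.01]]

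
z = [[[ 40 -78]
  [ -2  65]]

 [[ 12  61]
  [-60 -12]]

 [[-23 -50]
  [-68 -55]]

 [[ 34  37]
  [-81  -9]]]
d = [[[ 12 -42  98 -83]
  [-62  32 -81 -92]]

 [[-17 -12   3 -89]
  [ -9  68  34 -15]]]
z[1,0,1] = 61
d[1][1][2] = 34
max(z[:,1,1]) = 65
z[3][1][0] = -81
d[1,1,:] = [-9, 68, 34, -15]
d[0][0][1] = -42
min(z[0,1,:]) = -2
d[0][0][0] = 12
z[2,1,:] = [-68, -55]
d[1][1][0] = -9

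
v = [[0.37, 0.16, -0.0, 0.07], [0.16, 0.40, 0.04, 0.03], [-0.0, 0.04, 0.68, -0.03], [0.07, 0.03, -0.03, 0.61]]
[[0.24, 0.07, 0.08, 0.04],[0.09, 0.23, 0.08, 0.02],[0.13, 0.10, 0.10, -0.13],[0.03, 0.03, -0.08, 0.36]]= v @ [[0.67, -0.05, 0.2, -0.01],[-0.05, 0.57, 0.12, 0.03],[0.2, 0.12, 0.13, -0.16],[-0.01, 0.03, -0.16, 0.59]]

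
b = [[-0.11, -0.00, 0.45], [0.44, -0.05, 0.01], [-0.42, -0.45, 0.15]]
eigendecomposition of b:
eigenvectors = [[(-0.26+0.48j), (-0.26-0.48j), -0.53+0.00j], [(0.27+0.35j), 0.27-0.35j, 0.80+0.00j], [(-0.71+0j), -0.71-0.00j, 0.27+0.00j]]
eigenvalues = [(0.17+0.51j), (0.17-0.51j), (-0.34+0j)]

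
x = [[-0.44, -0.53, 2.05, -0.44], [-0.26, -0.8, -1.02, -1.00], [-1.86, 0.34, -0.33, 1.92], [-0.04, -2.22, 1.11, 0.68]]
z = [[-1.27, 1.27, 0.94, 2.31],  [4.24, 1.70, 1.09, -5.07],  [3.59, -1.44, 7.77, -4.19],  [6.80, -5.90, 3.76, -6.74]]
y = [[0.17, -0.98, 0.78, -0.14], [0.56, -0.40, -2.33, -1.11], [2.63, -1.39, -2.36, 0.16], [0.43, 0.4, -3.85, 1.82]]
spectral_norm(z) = 15.53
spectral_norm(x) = 3.02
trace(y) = -0.77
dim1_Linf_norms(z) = [2.31, 5.07, 7.77, 6.8]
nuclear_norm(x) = 8.79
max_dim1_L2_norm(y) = 4.3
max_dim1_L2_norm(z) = 11.86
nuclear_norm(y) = 10.55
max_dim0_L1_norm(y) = 9.32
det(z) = -265.80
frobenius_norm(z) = 17.05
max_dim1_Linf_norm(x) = 2.22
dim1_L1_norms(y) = [2.07, 4.4, 6.54, 6.5]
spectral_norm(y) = 5.59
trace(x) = -0.89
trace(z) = 1.46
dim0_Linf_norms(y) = [2.63, 1.39, 3.85, 1.82]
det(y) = 15.05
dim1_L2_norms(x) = [2.21, 1.66, 2.71, 2.57]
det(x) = -17.60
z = y @ x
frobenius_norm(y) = 6.46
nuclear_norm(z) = 26.11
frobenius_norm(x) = 4.65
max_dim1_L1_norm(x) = 4.45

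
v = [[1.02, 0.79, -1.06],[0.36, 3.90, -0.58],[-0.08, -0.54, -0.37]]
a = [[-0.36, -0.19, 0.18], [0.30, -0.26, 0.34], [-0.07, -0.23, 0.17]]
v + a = [[0.66,0.6,-0.88], [0.66,3.64,-0.24], [-0.15,-0.77,-0.2]]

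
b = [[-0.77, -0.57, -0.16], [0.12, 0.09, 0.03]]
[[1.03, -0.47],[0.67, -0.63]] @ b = [[-0.85,  -0.63,  -0.18], [-0.59,  -0.44,  -0.13]]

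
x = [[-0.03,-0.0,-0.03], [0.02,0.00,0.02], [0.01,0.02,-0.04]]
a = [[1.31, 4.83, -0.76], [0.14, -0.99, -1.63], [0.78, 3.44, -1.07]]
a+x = [[1.28, 4.83, -0.79], [0.16, -0.99, -1.61], [0.79, 3.46, -1.11]]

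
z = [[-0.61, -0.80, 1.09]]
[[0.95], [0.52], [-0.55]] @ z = [[-0.58, -0.76, 1.04], [-0.32, -0.42, 0.57], [0.34, 0.44, -0.6]]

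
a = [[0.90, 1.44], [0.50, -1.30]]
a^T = [[0.9, 0.5], [1.44, -1.30]]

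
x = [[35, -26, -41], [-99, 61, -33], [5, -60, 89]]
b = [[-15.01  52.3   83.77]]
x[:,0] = [35, -99, 5]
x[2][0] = 5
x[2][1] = -60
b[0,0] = -15.01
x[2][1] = -60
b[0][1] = 52.3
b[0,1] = 52.3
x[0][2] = -41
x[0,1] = -26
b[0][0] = -15.01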